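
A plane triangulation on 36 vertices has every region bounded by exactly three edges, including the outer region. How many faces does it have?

68

In a plane triangulation 3F = 2E and V − E + F = 2, so F = 2V − 4 = 2·36 − 4 = 68.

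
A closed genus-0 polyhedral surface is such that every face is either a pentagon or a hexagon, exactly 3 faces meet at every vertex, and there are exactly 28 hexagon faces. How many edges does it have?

Let x be the number of pentagons; then F = 28 + x.
Edge–face incidences: 2E = 6·28 + 5·x = 168 + 5x.
Every vertex has degree 3, so 3V = 2E.
Euler: V − E + F = 2 ⇒ (2E)/3 − E + (28 + x) = 2.
Multiply by 6: 2·(2E) − 3·(2E) + 6·(28 + x) = 12, i.e. 168 + 6x − (168 + 5x) = 12.
Collecting terms: x = 12.
Then 2E = 168 + 5·12 = 228, so E = 114, V = 2E/3 = 76, F = 28 + 12 = 40.

114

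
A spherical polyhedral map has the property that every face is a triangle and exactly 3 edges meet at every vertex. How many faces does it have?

Each face has 3 edges and each edge borders two faces, so 2E = 3F.
Each vertex has degree 3, so 3V = 2E and hence V = 3F/3.
Euler: V − E + F = 2 ⇒ (3F/3) − (3F/2) + F = 2.
Multiply by 6: (6 − 9 + 6)F = 12, i.e. 3F = 12.
So F = 4, E = 3·4/2 = 6, V = 3·4/3 = 4.

4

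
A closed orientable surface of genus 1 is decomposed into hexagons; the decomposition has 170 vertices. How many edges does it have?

χ = 2 − 2·1 = 0, and every face is a hexagon so 6F = 2E.
V − E + F = 0 with E = 6F/2 gives 170 − (6/2 − 1)·F = 0, so F = 85 and E = 255.

255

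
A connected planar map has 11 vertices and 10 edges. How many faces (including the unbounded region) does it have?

Euler's formula for a connected plane graph: V − E + F = 2, so F = 2 − 11 + 10 = 1.

1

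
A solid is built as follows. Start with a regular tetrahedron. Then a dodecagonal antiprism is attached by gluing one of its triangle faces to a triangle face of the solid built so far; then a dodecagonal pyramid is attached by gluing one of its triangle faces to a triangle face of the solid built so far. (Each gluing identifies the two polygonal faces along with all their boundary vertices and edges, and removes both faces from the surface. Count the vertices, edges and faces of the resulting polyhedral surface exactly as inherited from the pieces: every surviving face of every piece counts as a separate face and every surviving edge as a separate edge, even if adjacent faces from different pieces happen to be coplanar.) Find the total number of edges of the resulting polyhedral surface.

72

A regular tetrahedron: V=4, E=6, F=4.
Attach a dodecagonal antiprism (V=24, E=48, F=26) along a 3-gon: merge 3 vertices and 3 edges, delete both glued faces → V=25, E=51, F=28.
Attach a dodecagonal pyramid (V=13, E=24, F=13) along a 3-gon: merge 3 vertices and 3 edges, delete both glued faces → V=35, E=72, F=39.
Check: V − E + F = 35 − 72 + 39 = 2.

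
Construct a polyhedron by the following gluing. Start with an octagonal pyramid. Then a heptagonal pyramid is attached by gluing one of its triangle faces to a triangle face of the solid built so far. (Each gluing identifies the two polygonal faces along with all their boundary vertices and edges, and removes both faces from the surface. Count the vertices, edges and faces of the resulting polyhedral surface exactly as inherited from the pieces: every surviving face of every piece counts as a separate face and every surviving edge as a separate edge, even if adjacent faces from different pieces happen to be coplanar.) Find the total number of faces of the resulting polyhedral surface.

An octagonal pyramid: V=9, E=16, F=9.
Attach a heptagonal pyramid (V=8, E=14, F=8) along a 3-gon: merge 3 vertices and 3 edges, delete both glued faces → V=14, E=27, F=15.
Check: V − E + F = 14 − 27 + 15 = 2.

15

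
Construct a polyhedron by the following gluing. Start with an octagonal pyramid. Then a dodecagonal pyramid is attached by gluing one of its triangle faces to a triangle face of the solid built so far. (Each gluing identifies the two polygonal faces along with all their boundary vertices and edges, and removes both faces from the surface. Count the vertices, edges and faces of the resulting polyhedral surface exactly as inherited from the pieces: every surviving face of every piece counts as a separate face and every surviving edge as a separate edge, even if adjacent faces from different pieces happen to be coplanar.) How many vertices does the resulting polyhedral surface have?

19

An octagonal pyramid: V=9, E=16, F=9.
Attach a dodecagonal pyramid (V=13, E=24, F=13) along a 3-gon: merge 3 vertices and 3 edges, delete both glued faces → V=19, E=37, F=20.
Check: V − E + F = 19 − 37 + 20 = 2.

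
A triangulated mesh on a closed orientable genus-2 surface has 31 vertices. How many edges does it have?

99

χ = 2 − 2·2 = -2, and every face is a triangle so 3F = 2E.
V − E + F = -2 with E = 3F/2 gives 31 − (3/2 − 1)·F = -2, so F = 66 and E = 99.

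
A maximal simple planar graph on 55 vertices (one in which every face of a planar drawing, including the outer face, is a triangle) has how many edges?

In a plane triangulation 3F = 2E and V − E + F = 2, so E = 3V − 6 = 3·55 − 6 = 159.

159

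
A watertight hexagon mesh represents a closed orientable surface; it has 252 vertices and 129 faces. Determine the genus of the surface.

Every face is a hexagon, so 2E = 6·129 = 774, giving E = 387.
χ = V − E + F = 252 − 387 + 129 = -6.
For a closed orientable surface χ = 2 − 2g, so g = (2 − (-6))/2 = 4.

4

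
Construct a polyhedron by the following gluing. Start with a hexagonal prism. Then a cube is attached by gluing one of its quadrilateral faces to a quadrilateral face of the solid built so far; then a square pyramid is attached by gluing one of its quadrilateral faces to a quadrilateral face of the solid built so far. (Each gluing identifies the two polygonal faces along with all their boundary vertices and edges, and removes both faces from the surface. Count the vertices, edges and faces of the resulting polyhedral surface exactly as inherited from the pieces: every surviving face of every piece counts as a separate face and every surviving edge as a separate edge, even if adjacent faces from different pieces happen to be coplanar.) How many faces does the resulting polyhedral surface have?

15

A hexagonal prism: V=12, E=18, F=8.
Attach a cube (V=8, E=12, F=6) along a 4-gon: merge 4 vertices and 4 edges, delete both glued faces → V=16, E=26, F=12.
Attach a square pyramid (V=5, E=8, F=5) along a 4-gon: merge 4 vertices and 4 edges, delete both glued faces → V=17, E=30, F=15.
Check: V − E + F = 17 − 30 + 15 = 2.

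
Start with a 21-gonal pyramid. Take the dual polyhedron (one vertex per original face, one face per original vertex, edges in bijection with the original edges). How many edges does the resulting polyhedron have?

The base solid has V = 22, E = 42, F = 22.
The dual swaps V and F and preserves E: V′ = F = 22, E′ = E = 42, F′ = V = 22.

42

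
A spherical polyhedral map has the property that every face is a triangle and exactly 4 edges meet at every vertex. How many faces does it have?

Each face has 3 edges and each edge borders two faces, so 2E = 3F.
Each vertex has degree 4, so 4V = 2E and hence V = 3F/4.
Euler: V − E + F = 2 ⇒ (3F/4) − (3F/2) + F = 2.
Multiply by 8: (6 − 12 + 8)F = 16, i.e. 2F = 16.
So F = 8, E = 3·8/2 = 12, V = 3·8/4 = 6.

8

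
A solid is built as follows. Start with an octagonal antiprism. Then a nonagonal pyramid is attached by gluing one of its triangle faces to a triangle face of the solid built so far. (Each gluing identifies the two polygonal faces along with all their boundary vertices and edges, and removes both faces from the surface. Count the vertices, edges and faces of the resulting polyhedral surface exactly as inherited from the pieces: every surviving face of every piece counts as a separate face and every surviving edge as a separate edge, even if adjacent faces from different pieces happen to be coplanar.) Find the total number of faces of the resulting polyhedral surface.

An octagonal antiprism: V=16, E=32, F=18.
Attach a nonagonal pyramid (V=10, E=18, F=10) along a 3-gon: merge 3 vertices and 3 edges, delete both glued faces → V=23, E=47, F=26.
Check: V − E + F = 23 − 47 + 26 = 2.

26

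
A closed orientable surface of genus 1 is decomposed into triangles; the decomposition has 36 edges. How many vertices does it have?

12

χ = 2 − 2·1 = 0, and every face is a triangle so 3F = 2E.
F = 2E/3 = 24. Then V = 0 + E − F = 0 + 36 − 24 = 12.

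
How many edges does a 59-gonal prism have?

A prism on an n-gon has two n-gon bases and n rectangular sides: V = 2·59 = 118, E = 3·59 = 177, F = 59 + 2 = 61.

177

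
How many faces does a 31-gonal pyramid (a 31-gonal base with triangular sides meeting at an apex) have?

32

A pyramid on an n-gon base has one n-gon and n triangles: V = 31 + 1 = 32, E = 2·31 = 62, F = 31 + 1 = 32.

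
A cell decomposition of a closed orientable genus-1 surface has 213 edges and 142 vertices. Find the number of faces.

71

For a closed orientable surface of genus 1, χ = 2 − 2·1 = 0.
F = 0 − V + E = 0 − 142 + 213 = 71.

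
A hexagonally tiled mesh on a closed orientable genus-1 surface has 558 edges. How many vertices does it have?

372

χ = 2 − 2·1 = 0, and every face is a hexagon so 6F = 2E.
F = 2E/6 = 186. Then V = 0 + E − F = 0 + 558 − 186 = 372.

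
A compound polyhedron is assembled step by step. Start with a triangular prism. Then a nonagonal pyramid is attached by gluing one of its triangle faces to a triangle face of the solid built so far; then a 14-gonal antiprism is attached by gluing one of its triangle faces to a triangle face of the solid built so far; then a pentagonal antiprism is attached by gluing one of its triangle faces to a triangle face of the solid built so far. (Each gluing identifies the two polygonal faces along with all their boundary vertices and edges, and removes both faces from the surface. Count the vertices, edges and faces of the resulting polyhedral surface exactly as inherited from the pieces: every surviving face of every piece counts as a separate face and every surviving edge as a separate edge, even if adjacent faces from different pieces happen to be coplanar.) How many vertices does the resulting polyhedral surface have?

A triangular prism: V=6, E=9, F=5.
Attach a nonagonal pyramid (V=10, E=18, F=10) along a 3-gon: merge 3 vertices and 3 edges, delete both glued faces → V=13, E=24, F=13.
Attach a 14-gonal antiprism (V=28, E=56, F=30) along a 3-gon: merge 3 vertices and 3 edges, delete both glued faces → V=38, E=77, F=41.
Attach a pentagonal antiprism (V=10, E=20, F=12) along a 3-gon: merge 3 vertices and 3 edges, delete both glued faces → V=45, E=94, F=51.
Check: V − E + F = 45 − 94 + 51 = 2.

45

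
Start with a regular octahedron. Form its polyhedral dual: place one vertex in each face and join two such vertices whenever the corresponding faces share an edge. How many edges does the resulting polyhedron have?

The base solid has V = 6, E = 12, F = 8.
The dual swaps V and F and preserves E: V′ = F = 8, E′ = E = 12, F′ = V = 6.

12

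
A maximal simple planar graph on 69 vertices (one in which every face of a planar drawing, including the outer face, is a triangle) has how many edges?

201

In a plane triangulation 3F = 2E and V − E + F = 2, so E = 3V − 6 = 3·69 − 6 = 201.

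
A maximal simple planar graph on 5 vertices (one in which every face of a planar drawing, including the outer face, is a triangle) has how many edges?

9

In a plane triangulation 3F = 2E and V − E + F = 2, so E = 3V − 6 = 3·5 − 6 = 9.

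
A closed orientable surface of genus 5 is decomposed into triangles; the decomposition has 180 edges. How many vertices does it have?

52

χ = 2 − 2·5 = -8, and every face is a triangle so 3F = 2E.
F = 2E/3 = 120. Then V = -8 + E − F = -8 + 180 − 120 = 52.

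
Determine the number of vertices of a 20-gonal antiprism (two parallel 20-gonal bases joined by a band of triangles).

An antiprism on an n-gon has two n-gon caps and 2n triangles: V = 2·20 = 40, E = 4·20 = 80, F = 2·20 + 2 = 42.

40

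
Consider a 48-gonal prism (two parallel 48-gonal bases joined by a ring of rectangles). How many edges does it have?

144

A prism on an n-gon has two n-gon bases and n rectangular sides: V = 2·48 = 96, E = 3·48 = 144, F = 48 + 2 = 50.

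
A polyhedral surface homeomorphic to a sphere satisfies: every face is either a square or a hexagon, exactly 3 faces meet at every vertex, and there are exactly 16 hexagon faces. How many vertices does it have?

40

Let x be the number of squares; then F = 16 + x.
Edge–face incidences: 2E = 6·16 + 4·x = 96 + 4x.
Every vertex has degree 3, so 3V = 2E.
Euler: V − E + F = 2 ⇒ (2E)/3 − E + (16 + x) = 2.
Multiply by 6: 2·(2E) − 3·(2E) + 6·(16 + x) = 12, i.e. 96 + 6x − (96 + 4x) = 12.
Collecting terms: 2x = 12, so x = 6.
Then 2E = 96 + 4·6 = 120, so E = 60, V = 2E/3 = 40, F = 16 + 6 = 22.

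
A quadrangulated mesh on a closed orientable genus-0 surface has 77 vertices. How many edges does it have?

χ = 2 − 2·0 = 2, and every face is a square so 4F = 2E.
V − E + F = 2 with E = 4F/2 gives 77 − (4/2 − 1)·F = 2, so F = 75 and E = 150.

150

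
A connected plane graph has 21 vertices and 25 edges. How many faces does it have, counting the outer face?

Euler's formula for a connected plane graph: V − E + F = 2, so F = 2 − 21 + 25 = 6.

6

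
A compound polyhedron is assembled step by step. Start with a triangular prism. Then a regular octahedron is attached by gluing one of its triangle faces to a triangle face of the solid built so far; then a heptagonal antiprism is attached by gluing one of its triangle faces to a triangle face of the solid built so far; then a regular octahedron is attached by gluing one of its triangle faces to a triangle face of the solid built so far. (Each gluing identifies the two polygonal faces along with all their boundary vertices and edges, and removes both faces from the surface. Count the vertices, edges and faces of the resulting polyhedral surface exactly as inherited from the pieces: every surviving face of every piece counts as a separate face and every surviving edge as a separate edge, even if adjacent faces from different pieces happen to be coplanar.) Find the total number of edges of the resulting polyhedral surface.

52

A triangular prism: V=6, E=9, F=5.
Attach a regular octahedron (V=6, E=12, F=8) along a 3-gon: merge 3 vertices and 3 edges, delete both glued faces → V=9, E=18, F=11.
Attach a heptagonal antiprism (V=14, E=28, F=16) along a 3-gon: merge 3 vertices and 3 edges, delete both glued faces → V=20, E=43, F=25.
Attach a regular octahedron (V=6, E=12, F=8) along a 3-gon: merge 3 vertices and 3 edges, delete both glued faces → V=23, E=52, F=31.
Check: V − E + F = 23 − 52 + 31 = 2.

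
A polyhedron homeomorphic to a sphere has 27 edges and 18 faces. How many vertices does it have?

Here V − E + F = 2.
V = 2 + E − F = 2 + 27 − 18 = 11.

11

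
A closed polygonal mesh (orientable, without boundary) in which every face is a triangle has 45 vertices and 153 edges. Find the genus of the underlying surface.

Every face is a triangle and each edge borders two faces, so 3F = 2·153, giving F = 102.
χ = V − E + F = 45 − 153 + 102 = -6.
For a closed orientable surface χ = 2 − 2g, so g = (2 − (-6))/2 = 4.

4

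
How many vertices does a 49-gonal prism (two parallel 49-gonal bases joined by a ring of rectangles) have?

A prism on an n-gon has two n-gon bases and n rectangular sides: V = 2·49 = 98, E = 3·49 = 147, F = 49 + 2 = 51.

98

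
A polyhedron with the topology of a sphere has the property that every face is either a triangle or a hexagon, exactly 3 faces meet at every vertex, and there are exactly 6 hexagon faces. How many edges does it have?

24

Let x be the number of triangles; then F = 6 + x.
Edge–face incidences: 2E = 6·6 + 3·x = 36 + 3x.
Every vertex has degree 3, so 3V = 2E.
Euler: V − E + F = 2 ⇒ (2E)/3 − E + (6 + x) = 2.
Multiply by 6: 2·(2E) − 3·(2E) + 6·(6 + x) = 12, i.e. 36 + 6x − (36 + 3x) = 12.
Collecting terms: 3x = 12, so x = 4.
Then 2E = 36 + 3·4 = 48, so E = 24, V = 2E/3 = 16, F = 6 + 4 = 10.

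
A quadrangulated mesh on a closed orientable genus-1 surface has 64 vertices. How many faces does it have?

64

χ = 2 − 2·1 = 0, and every face is a square so 4F = 2E.
V − E + F = 0 with E = 4F/2 gives 64 − (4/2 − 1)·F = 0, so F = 64 and E = 128.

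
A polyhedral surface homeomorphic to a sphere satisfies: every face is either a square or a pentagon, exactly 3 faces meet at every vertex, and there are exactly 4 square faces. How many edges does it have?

Let x be the number of pentagons; then F = 4 + x.
Edge–face incidences: 2E = 4·4 + 5·x = 16 + 5x.
Every vertex has degree 3, so 3V = 2E.
Euler: V − E + F = 2 ⇒ (2E)/3 − E + (4 + x) = 2.
Multiply by 6: 2·(2E) − 3·(2E) + 6·(4 + x) = 12, i.e. 24 + 6x − (16 + 5x) = 12.
Collecting terms: x + 8 = 12, so x = 4.
Then 2E = 16 + 5·4 = 36, so E = 18, V = 2E/3 = 12, F = 4 + 4 = 8.

18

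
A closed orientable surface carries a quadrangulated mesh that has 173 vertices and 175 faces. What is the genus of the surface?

Every face is a square, so 2E = 4·175 = 700, giving E = 350.
χ = V − E + F = 173 − 350 + 175 = -2.
For a closed orientable surface χ = 2 − 2g, so g = (2 − (-2))/2 = 2.

2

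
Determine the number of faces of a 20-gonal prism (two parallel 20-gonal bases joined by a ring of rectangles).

22

A prism on an n-gon has two n-gon bases and n rectangular sides: V = 2·20 = 40, E = 3·20 = 60, F = 20 + 2 = 22.
Check: V − E + F = 40 − 60 + 22 = 2.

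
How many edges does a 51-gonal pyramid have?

102

A pyramid on an n-gon base has one n-gon and n triangles: V = 51 + 1 = 52, E = 2·51 = 102, F = 51 + 1 = 52.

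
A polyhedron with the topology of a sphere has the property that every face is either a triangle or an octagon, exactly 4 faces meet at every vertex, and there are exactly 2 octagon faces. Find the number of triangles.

Let x be the number of triangles; then F = 2 + x.
Edge–face incidences: 2E = 8·2 + 3·x = 16 + 3x.
Every vertex has degree 4, so 4V = 2E.
Euler: V − E + F = 2 ⇒ (2E)/4 − E + (2 + x) = 2.
Multiply by 8: 2·(2E) − 4·(2E) + 8·(2 + x) = 16, i.e. 16 + 8x − 2·(16 + 3x) = 16.
Collecting terms: 2x − 16 = 16, so 2x = 32, so x = 16.
Then 2E = 16 + 3·16 = 64, so E = 32, V = 2E/4 = 16, F = 2 + 16 = 18.

16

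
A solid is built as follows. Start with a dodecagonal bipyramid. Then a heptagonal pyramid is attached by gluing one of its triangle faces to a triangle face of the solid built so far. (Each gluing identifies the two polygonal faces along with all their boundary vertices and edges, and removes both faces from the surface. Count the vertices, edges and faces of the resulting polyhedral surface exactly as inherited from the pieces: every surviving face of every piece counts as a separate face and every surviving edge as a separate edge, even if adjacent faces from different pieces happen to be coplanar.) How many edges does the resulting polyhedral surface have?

47

A dodecagonal bipyramid: V=14, E=36, F=24.
Attach a heptagonal pyramid (V=8, E=14, F=8) along a 3-gon: merge 3 vertices and 3 edges, delete both glued faces → V=19, E=47, F=30.
Check: V − E + F = 19 − 47 + 30 = 2.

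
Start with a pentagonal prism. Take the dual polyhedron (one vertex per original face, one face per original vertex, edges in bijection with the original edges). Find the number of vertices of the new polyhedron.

The base solid has V = 10, E = 15, F = 7.
The dual swaps V and F and preserves E: V′ = F = 7, E′ = E = 15, F′ = V = 10.

7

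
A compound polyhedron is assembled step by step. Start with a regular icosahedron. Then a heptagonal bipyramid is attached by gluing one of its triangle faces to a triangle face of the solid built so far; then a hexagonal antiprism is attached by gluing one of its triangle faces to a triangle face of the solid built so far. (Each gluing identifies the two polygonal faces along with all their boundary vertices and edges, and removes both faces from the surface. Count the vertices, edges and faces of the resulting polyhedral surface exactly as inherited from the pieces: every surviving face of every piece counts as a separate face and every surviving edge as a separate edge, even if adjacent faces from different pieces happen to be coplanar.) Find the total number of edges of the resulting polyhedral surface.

A regular icosahedron: V=12, E=30, F=20.
Attach a heptagonal bipyramid (V=9, E=21, F=14) along a 3-gon: merge 3 vertices and 3 edges, delete both glued faces → V=18, E=48, F=32.
Attach a hexagonal antiprism (V=12, E=24, F=14) along a 3-gon: merge 3 vertices and 3 edges, delete both glued faces → V=27, E=69, F=44.
Check: V − E + F = 27 − 69 + 44 = 2.

69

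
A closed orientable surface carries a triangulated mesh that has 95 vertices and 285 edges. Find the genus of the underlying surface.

1

Every face is a triangle and each edge borders two faces, so 3F = 2·285, giving F = 190.
χ = V − E + F = 95 − 285 + 190 = 0.
For a closed orientable surface χ = 2 − 2g, so g = (2 − (0))/2 = 1.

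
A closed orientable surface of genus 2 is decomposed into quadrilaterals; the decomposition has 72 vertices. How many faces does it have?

74

χ = 2 − 2·2 = -2, and every face is a square so 4F = 2E.
V − E + F = -2 with E = 4F/2 gives 72 − (4/2 − 1)·F = -2, so F = 74 and E = 148.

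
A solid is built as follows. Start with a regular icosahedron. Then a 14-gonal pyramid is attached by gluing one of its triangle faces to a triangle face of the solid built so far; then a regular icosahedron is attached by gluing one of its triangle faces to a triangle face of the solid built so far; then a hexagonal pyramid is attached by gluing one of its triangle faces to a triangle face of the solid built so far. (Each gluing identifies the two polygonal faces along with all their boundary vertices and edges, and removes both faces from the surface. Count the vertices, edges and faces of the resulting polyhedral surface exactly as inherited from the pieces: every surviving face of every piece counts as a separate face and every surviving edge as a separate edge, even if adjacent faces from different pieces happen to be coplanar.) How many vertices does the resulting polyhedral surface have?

A regular icosahedron: V=12, E=30, F=20.
Attach a 14-gonal pyramid (V=15, E=28, F=15) along a 3-gon: merge 3 vertices and 3 edges, delete both glued faces → V=24, E=55, F=33.
Attach a regular icosahedron (V=12, E=30, F=20) along a 3-gon: merge 3 vertices and 3 edges, delete both glued faces → V=33, E=82, F=51.
Attach a hexagonal pyramid (V=7, E=12, F=7) along a 3-gon: merge 3 vertices and 3 edges, delete both glued faces → V=37, E=91, F=56.
Check: V − E + F = 37 − 91 + 56 = 2.

37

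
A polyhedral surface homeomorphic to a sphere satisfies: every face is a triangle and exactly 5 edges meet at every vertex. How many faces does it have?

Each face has 3 edges and each edge borders two faces, so 2E = 3F.
Each vertex has degree 5, so 5V = 2E and hence V = 3F/5.
Euler: V − E + F = 2 ⇒ (3F/5) − (3F/2) + F = 2.
Multiply by 10: (6 − 15 + 10)F = 20, i.e. 1F = 20.
So F = 20, E = 3·20/2 = 30, V = 3·20/5 = 12.

20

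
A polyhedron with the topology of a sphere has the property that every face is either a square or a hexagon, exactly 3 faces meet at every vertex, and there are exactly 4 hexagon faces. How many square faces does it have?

6

Let x be the number of squares; then F = 4 + x.
Edge–face incidences: 2E = 6·4 + 4·x = 24 + 4x.
Every vertex has degree 3, so 3V = 2E.
Euler: V − E + F = 2 ⇒ (2E)/3 − E + (4 + x) = 2.
Multiply by 6: 2·(2E) − 3·(2E) + 6·(4 + x) = 12, i.e. 24 + 6x − (24 + 4x) = 12.
Collecting terms: 2x = 12, so x = 6.
Then 2E = 24 + 4·6 = 48, so E = 24, V = 2E/3 = 16, F = 4 + 6 = 10.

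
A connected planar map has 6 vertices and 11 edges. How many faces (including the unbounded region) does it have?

7

Euler's formula for a connected plane graph: V − E + F = 2, so F = 2 − 6 + 11 = 7.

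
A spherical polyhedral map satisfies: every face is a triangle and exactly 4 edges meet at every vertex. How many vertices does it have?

Each face has 3 edges and each edge borders two faces, so 2E = 3F.
Each vertex has degree 4, so 4V = 2E and hence V = 3F/4.
Euler: V − E + F = 2 ⇒ (3F/4) − (3F/2) + F = 2.
Multiply by 8: (6 − 12 + 8)F = 16, i.e. 2F = 16.
So F = 8, E = 3·8/2 = 12, V = 3·8/4 = 6.

6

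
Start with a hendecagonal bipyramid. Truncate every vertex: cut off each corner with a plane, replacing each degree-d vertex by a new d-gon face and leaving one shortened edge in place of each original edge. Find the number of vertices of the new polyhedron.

The base solid has V = 13, E = 33, F = 22.
Truncation replaces each original edge-end by a new vertex, so V′ = 2E = 66.
Each original edge survives, and each old vertex of degree d contributes d new edges; summing degrees gives Σd = 2E, so E′ = E + 2E = 3E = 99.
Each original face survives and each original vertex becomes one new face: F′ = F + V = 35.

66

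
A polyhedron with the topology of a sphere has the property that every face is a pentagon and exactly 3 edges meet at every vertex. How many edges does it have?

Each face has 5 edges and each edge borders two faces, so 2E = 5F.
Each vertex has degree 3, so 3V = 2E and hence V = 5F/3.
Euler: V − E + F = 2 ⇒ (5F/3) − (5F/2) + F = 2.
Multiply by 6: (10 − 15 + 6)F = 12, i.e. 1F = 12.
So F = 12, E = 5·12/2 = 30, V = 5·12/3 = 20.

30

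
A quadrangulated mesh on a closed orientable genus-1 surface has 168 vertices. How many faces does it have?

168

χ = 2 − 2·1 = 0, and every face is a square so 4F = 2E.
V − E + F = 0 with E = 4F/2 gives 168 − (4/2 − 1)·F = 0, so F = 168 and E = 336.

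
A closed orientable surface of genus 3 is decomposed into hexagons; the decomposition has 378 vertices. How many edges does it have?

573

χ = 2 − 2·3 = -4, and every face is a hexagon so 6F = 2E.
V − E + F = -4 with E = 6F/2 gives 378 − (6/2 − 1)·F = -4, so F = 191 and E = 573.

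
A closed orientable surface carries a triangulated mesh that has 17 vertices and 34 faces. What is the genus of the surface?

Every face is a triangle, so 2E = 3·34 = 102, giving E = 51.
χ = V − E + F = 17 − 51 + 34 = 0.
For a closed orientable surface χ = 2 − 2g, so g = (2 − (0))/2 = 1.

1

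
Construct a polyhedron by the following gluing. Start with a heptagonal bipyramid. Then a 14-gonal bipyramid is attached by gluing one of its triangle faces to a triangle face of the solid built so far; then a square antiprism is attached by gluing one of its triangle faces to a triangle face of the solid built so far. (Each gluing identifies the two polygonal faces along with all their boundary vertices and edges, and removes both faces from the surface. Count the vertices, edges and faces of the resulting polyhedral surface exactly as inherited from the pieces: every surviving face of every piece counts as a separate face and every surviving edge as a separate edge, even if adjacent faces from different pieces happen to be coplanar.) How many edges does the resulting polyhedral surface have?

73

A heptagonal bipyramid: V=9, E=21, F=14.
Attach a 14-gonal bipyramid (V=16, E=42, F=28) along a 3-gon: merge 3 vertices and 3 edges, delete both glued faces → V=22, E=60, F=40.
Attach a square antiprism (V=8, E=16, F=10) along a 3-gon: merge 3 vertices and 3 edges, delete both glued faces → V=27, E=73, F=48.
Check: V − E + F = 27 − 73 + 48 = 2.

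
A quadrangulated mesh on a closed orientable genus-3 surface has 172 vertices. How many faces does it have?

χ = 2 − 2·3 = -4, and every face is a square so 4F = 2E.
V − E + F = -4 with E = 4F/2 gives 172 − (4/2 − 1)·F = -4, so F = 176 and E = 352.

176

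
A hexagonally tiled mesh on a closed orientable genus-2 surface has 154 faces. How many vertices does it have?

χ = 2 − 2·2 = -2, and every face is a hexagon so 6F = 2E.
E = 6·154/2 = 462. Then V = -2 + E − F = -2 + 462 − 154 = 306.

306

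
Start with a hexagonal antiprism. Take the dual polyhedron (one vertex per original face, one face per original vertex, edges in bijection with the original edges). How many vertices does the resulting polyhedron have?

The base solid has V = 12, E = 24, F = 14.
The dual swaps V and F and preserves E: V′ = F = 14, E′ = E = 24, F′ = V = 12.

14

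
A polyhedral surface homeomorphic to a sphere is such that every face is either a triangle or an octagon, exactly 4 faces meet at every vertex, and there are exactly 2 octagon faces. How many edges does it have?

Let x be the number of triangles; then F = 2 + x.
Edge–face incidences: 2E = 8·2 + 3·x = 16 + 3x.
Every vertex has degree 4, so 4V = 2E.
Euler: V − E + F = 2 ⇒ (2E)/4 − E + (2 + x) = 2.
Multiply by 8: 2·(2E) − 4·(2E) + 8·(2 + x) = 16, i.e. 16 + 8x − 2·(16 + 3x) = 16.
Collecting terms: 2x − 16 = 16, so 2x = 32, so x = 16.
Then 2E = 16 + 3·16 = 64, so E = 32, V = 2E/4 = 16, F = 2 + 16 = 18.

32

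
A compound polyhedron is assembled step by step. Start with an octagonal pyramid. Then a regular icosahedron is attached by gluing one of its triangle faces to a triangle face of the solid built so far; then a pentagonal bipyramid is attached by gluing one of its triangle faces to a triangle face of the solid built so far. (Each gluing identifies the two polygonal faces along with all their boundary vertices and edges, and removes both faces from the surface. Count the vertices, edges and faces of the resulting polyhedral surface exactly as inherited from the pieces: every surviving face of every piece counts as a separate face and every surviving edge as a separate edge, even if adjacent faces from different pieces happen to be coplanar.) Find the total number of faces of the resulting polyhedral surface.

An octagonal pyramid: V=9, E=16, F=9.
Attach a regular icosahedron (V=12, E=30, F=20) along a 3-gon: merge 3 vertices and 3 edges, delete both glued faces → V=18, E=43, F=27.
Attach a pentagonal bipyramid (V=7, E=15, F=10) along a 3-gon: merge 3 vertices and 3 edges, delete both glued faces → V=22, E=55, F=35.
Check: V − E + F = 22 − 55 + 35 = 2.

35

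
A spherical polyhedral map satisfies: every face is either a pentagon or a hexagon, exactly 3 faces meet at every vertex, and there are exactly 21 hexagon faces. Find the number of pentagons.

Let x be the number of pentagons; then F = 21 + x.
Edge–face incidences: 2E = 6·21 + 5·x = 126 + 5x.
Every vertex has degree 3, so 3V = 2E.
Euler: V − E + F = 2 ⇒ (2E)/3 − E + (21 + x) = 2.
Multiply by 6: 2·(2E) − 3·(2E) + 6·(21 + x) = 12, i.e. 126 + 6x − (126 + 5x) = 12.
Collecting terms: x = 12.
Then 2E = 126 + 5·12 = 186, so E = 93, V = 2E/3 = 62, F = 21 + 12 = 33.

12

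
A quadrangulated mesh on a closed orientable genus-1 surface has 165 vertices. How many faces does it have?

χ = 2 − 2·1 = 0, and every face is a square so 4F = 2E.
V − E + F = 0 with E = 4F/2 gives 165 − (4/2 − 1)·F = 0, so F = 165 and E = 330.

165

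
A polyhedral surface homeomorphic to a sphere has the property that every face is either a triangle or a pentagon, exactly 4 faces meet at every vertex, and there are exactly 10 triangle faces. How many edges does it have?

20

Let x be the number of pentagons; then F = 10 + x.
Edge–face incidences: 2E = 3·10 + 5·x = 30 + 5x.
Every vertex has degree 4, so 4V = 2E.
Euler: V − E + F = 2 ⇒ (2E)/4 − E + (10 + x) = 2.
Multiply by 8: 2·(2E) − 4·(2E) + 8·(10 + x) = 16, i.e. 80 + 8x − 2·(30 + 5x) = 16.
Collecting terms: −2x + 20 = 16, so −2x = −4, so x = 2.
Then 2E = 30 + 5·2 = 40, so E = 20, V = 2E/4 = 10, F = 10 + 2 = 12.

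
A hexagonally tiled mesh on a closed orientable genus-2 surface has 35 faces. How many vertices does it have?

68

χ = 2 − 2·2 = -2, and every face is a hexagon so 6F = 2E.
E = 6·35/2 = 105. Then V = -2 + E − F = -2 + 105 − 35 = 68.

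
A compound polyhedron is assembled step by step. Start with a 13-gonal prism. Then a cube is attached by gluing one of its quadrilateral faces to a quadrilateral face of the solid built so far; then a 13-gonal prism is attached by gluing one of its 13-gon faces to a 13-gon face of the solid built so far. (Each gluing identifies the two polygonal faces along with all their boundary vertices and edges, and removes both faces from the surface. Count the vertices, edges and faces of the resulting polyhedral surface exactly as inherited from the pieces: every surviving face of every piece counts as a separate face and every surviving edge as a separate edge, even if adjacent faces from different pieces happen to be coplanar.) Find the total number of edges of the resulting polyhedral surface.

73

A 13-gonal prism: V=26, E=39, F=15.
Attach a cube (V=8, E=12, F=6) along a 4-gon: merge 4 vertices and 4 edges, delete both glued faces → V=30, E=47, F=19.
Attach a 13-gonal prism (V=26, E=39, F=15) along a 13-gon: merge 13 vertices and 13 edges, delete both glued faces → V=43, E=73, F=32.
Check: V − E + F = 43 − 73 + 32 = 2.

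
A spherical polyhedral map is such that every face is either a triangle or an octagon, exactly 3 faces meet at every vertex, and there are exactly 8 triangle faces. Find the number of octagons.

6

Let x be the number of octagons; then F = 8 + x.
Edge–face incidences: 2E = 3·8 + 8·x = 24 + 8x.
Every vertex has degree 3, so 3V = 2E.
Euler: V − E + F = 2 ⇒ (2E)/3 − E + (8 + x) = 2.
Multiply by 6: 2·(2E) − 3·(2E) + 6·(8 + x) = 12, i.e. 48 + 6x − (24 + 8x) = 12.
Collecting terms: −2x + 24 = 12, so −2x = −12, so x = 6.
Then 2E = 24 + 8·6 = 72, so E = 36, V = 2E/3 = 24, F = 8 + 6 = 14.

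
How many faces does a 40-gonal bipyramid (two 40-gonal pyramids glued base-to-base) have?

A bipyramid over an n-gon has 2n triangular faces and n + 2 vertices: V = 40 + 2 = 42, E = 3·40 = 120, F = 2·40 = 80.

80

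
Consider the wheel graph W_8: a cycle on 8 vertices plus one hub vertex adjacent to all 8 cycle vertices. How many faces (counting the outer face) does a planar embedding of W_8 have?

W_8 has V = 8 + 1 = 9 vertices and E = 2·8 = 16 edges.
By Euler's formula F = 2 − V + E = 2 − 9 + 16 = 9.

9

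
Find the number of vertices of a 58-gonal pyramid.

A pyramid on an n-gon base has one n-gon and n triangles: V = 58 + 1 = 59, E = 2·58 = 116, F = 58 + 1 = 59.

59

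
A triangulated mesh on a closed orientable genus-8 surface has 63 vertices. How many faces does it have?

χ = 2 − 2·8 = -14, and every face is a triangle so 3F = 2E.
V − E + F = -14 with E = 3F/2 gives 63 − (3/2 − 1)·F = -14, so F = 154 and E = 231.

154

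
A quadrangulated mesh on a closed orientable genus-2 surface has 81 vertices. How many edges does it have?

χ = 2 − 2·2 = -2, and every face is a square so 4F = 2E.
V − E + F = -2 with E = 4F/2 gives 81 − (4/2 − 1)·F = -2, so F = 83 and E = 166.

166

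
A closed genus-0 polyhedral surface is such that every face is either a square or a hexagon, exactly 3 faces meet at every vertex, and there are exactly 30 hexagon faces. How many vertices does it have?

Let x be the number of squares; then F = 30 + x.
Edge–face incidences: 2E = 6·30 + 4·x = 180 + 4x.
Every vertex has degree 3, so 3V = 2E.
Euler: V − E + F = 2 ⇒ (2E)/3 − E + (30 + x) = 2.
Multiply by 6: 2·(2E) − 3·(2E) + 6·(30 + x) = 12, i.e. 180 + 6x − (180 + 4x) = 12.
Collecting terms: 2x = 12, so x = 6.
Then 2E = 180 + 4·6 = 204, so E = 102, V = 2E/3 = 68, F = 30 + 6 = 36.

68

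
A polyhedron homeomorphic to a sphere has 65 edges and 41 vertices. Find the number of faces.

26

Here V − E + F = 2.
F = 2 − V + E = 2 − 41 + 65 = 26.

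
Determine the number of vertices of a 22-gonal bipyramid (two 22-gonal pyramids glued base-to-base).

A bipyramid over an n-gon has 2n triangular faces and n + 2 vertices: V = 22 + 2 = 24, E = 3·22 = 66, F = 2·22 = 44.

24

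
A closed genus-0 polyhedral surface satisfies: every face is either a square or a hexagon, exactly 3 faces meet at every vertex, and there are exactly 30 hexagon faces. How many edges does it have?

102

Let x be the number of squares; then F = 30 + x.
Edge–face incidences: 2E = 6·30 + 4·x = 180 + 4x.
Every vertex has degree 3, so 3V = 2E.
Euler: V − E + F = 2 ⇒ (2E)/3 − E + (30 + x) = 2.
Multiply by 6: 2·(2E) − 3·(2E) + 6·(30 + x) = 12, i.e. 180 + 6x − (180 + 4x) = 12.
Collecting terms: 2x = 12, so x = 6.
Then 2E = 180 + 4·6 = 204, so E = 102, V = 2E/3 = 68, F = 30 + 6 = 36.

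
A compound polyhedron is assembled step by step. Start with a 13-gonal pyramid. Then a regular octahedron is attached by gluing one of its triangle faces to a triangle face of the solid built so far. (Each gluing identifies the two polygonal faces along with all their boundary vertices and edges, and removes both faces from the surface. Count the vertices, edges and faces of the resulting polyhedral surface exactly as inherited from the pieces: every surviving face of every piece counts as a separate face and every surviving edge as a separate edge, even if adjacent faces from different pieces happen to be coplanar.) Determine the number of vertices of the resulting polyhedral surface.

17

A 13-gonal pyramid: V=14, E=26, F=14.
Attach a regular octahedron (V=6, E=12, F=8) along a 3-gon: merge 3 vertices and 3 edges, delete both glued faces → V=17, E=35, F=20.
Check: V − E + F = 17 − 35 + 20 = 2.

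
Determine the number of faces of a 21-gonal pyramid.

22

A pyramid on an n-gon base has one n-gon and n triangles: V = 21 + 1 = 22, E = 2·21 = 42, F = 21 + 1 = 22.
Check: V − E + F = 22 − 42 + 22 = 2.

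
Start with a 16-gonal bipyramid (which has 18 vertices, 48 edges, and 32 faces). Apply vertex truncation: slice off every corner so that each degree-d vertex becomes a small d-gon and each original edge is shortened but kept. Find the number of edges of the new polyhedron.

144

Truncation replaces each original edge-end by a new vertex, so V′ = 2E = 96.
Each original edge survives, and each old vertex of degree d contributes d new edges; summing degrees gives Σd = 2E, so E′ = E + 2E = 3E = 144.
Each original face survives and each original vertex becomes one new face: F′ = F + V = 50.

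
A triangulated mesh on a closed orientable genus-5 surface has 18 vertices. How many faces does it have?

52

χ = 2 − 2·5 = -8, and every face is a triangle so 3F = 2E.
V − E + F = -8 with E = 3F/2 gives 18 − (3/2 − 1)·F = -8, so F = 52 and E = 78.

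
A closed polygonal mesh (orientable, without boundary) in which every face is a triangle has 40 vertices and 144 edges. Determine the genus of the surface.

5

Every face is a triangle and each edge borders two faces, so 3F = 2·144, giving F = 96.
χ = V − E + F = 40 − 144 + 96 = -8.
For a closed orientable surface χ = 2 − 2g, so g = (2 − (-8))/2 = 5.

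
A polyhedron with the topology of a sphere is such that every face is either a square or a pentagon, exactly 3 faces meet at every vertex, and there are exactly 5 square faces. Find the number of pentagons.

Let x be the number of pentagons; then F = 5 + x.
Edge–face incidences: 2E = 4·5 + 5·x = 20 + 5x.
Every vertex has degree 3, so 3V = 2E.
Euler: V − E + F = 2 ⇒ (2E)/3 − E + (5 + x) = 2.
Multiply by 6: 2·(2E) − 3·(2E) + 6·(5 + x) = 12, i.e. 30 + 6x − (20 + 5x) = 12.
Collecting terms: x + 10 = 12, so x = 2.
Then 2E = 20 + 5·2 = 30, so E = 15, V = 2E/3 = 10, F = 5 + 2 = 7.

2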